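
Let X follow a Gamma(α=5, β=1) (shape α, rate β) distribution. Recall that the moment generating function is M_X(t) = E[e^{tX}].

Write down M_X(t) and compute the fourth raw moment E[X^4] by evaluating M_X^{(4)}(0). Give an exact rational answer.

E[X^4] = D^4[M](0) = 1680

M_X(t) = (1 - t)^(-5)
D^4[M](t) = -1680/(t^9 - 9*t^8 + 36*t^7 - 84*t^6 + 126*t^5 - 126*t^4 + 84*t^3 - 36*t^2 + 9*t - 1)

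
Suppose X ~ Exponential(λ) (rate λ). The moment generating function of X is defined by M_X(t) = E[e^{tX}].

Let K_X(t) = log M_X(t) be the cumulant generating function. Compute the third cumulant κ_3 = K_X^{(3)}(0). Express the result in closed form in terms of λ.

M_X(t) = λ/(λ - t)
K_X(t) = log M_X(t) = log(λ) - log(λ - t)
dK/dt = -1/(-λ + t)
d^2K/dt^2 = 1/(λ^2 - 2*λ*t + t^2)
d^3K/dt^3 = -2/(-λ^3 + 3*λ^2*t - 3*λ*t^2 + t^3)

κ_3 = d^3K/dt^3 |_{t=0} = 2/λ^3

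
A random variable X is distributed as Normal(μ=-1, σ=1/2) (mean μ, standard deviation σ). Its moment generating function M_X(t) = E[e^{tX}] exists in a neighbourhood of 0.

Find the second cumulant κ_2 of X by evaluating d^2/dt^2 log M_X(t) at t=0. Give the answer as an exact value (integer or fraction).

M_X(t) = e^(t^2/8 - t)
K_X(t) = log M_X(t) = t^2/8 - t
K′(t) = t/4 - 1
K′′(t) = 1/4

κ_2 = K′′(0) = 1/4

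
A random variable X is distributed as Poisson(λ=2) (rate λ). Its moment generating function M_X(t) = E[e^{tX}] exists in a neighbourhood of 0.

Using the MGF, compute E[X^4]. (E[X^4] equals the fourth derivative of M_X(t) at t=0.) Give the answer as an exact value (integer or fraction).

E[X^4] = M^(4)(0) = 94

M_X(t) = e^(2*e^(t) - 2)
M^(4)(t) = (16*e^(4*t)*e^(2*e^(t)) + 48*e^(3*t)*e^(2*e^(t)) + 28*e^(2*t)*e^(2*e^(t)) + 2*e^(t)*e^(2*e^(t)))*e^(-2)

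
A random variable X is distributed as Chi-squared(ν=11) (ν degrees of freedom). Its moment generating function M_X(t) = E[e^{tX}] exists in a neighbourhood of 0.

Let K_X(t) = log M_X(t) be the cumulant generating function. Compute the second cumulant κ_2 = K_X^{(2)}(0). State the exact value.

κ_2 = D^2[K](0) = 22

M_X(t) = (1 - 2*t)^(-11/2)
K_X(t) = log M_X(t) = -11*log(1 - 2*t)/2
D^2[K](t) = 22/(4*t^2 - 4*t + 1)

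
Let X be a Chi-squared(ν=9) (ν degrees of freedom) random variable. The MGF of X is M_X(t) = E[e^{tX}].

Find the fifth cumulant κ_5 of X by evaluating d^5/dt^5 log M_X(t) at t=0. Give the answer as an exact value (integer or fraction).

M_X(t) = (1 - 2*t)^(-9/2)
K_X(t) = log M_X(t) = -9*log(1 - 2*t)/2
D^5[K](t) = -3456/(32*t^5 - 80*t^4 + 80*t^3 - 40*t^2 + 10*t - 1)

κ_5 = D^5[K](0) = 3456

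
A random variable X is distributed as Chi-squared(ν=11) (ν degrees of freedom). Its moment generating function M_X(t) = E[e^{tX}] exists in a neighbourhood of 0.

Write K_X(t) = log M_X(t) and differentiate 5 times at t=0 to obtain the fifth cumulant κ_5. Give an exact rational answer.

κ_5 = d^5K/dt^5 |_{t=0} = 4224

M_X(t) = (1 - 2*t)^(-11/2)
K_X(t) = log M_X(t) = -11*log(1 - 2*t)/2
dK/dt = -11/(2*t - 1)
d^2K/dt^2 = 22/(4*t^2 - 4*t + 1)
d^3K/dt^3 = -88/(8*t^3 - 12*t^2 + 6*t - 1)
d^4K/dt^4 = 528/(16*t^4 - 32*t^3 + 24*t^2 - 8*t + 1)
d^5K/dt^5 = -4224/(32*t^5 - 80*t^4 + 80*t^3 - 40*t^2 + 10*t - 1)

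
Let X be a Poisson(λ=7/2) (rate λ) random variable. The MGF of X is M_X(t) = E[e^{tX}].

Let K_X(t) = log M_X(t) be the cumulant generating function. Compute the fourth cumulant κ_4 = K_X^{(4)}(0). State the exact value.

κ_4 = K′′′′(0) = 7/2

M_X(t) = e^(7*e^(t)/2 - 7/2)
K_X(t) = log M_X(t) = 7*e^(t)/2 - 7/2
K′(t) = 7*e^(t)/2
K′′(t) = 7*e^(t)/2
K′′′(t) = 7*e^(t)/2
K′′′′(t) = 7*e^(t)/2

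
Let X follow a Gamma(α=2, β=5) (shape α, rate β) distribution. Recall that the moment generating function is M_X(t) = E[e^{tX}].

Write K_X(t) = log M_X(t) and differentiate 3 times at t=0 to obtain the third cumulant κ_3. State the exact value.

M_X(t) = 25/(5 - t)^2
K_X(t) = log M_X(t) = -2*log(5 - t) + 2*log(5)
K^(3)(t) = -4/(t^3 - 15*t^2 + 75*t - 125)

κ_3 = K^(3)(0) = 4/125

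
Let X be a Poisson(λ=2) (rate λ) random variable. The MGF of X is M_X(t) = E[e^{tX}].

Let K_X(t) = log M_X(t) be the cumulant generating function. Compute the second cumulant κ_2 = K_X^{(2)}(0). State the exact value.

M_X(t) = e^(2*e^(t) - 2)
K_X(t) = log M_X(t) = 2*e^(t) - 2
K′(t) = 2*e^(t)
K′′(t) = 2*e^(t)

κ_2 = K′′(0) = 2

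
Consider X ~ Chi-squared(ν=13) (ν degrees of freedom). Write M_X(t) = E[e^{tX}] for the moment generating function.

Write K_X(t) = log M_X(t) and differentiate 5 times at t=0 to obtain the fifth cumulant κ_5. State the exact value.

κ_5 = K′′′′′(0) = 4992

M_X(t) = (1 - 2*t)^(-13/2)
K_X(t) = log M_X(t) = -13*log(1 - 2*t)/2
K′(t) = -13/(2*t - 1)
K′′(t) = 26/(4*t^2 - 4*t + 1)
K′′′(t) = -104/(8*t^3 - 12*t^2 + 6*t - 1)
K′′′′(t) = 624/(16*t^4 - 32*t^3 + 24*t^2 - 8*t + 1)
K′′′′′(t) = -4992/(32*t^5 - 80*t^4 + 80*t^3 - 40*t^2 + 10*t - 1)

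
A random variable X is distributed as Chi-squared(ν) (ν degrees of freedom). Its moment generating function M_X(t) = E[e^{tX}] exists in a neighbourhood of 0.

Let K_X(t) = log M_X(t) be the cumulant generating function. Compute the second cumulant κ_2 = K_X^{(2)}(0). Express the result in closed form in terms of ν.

κ_2 = K′′(0) = 2*ν

M_X(t) = (1 - 2*t)^(-ν/2)
K_X(t) = log M_X(t) = -ν*log(1 - 2*t)/2
K′(t) = -ν/(2*t - 1)
K′′(t) = 2*ν/(4*t^2 - 4*t + 1)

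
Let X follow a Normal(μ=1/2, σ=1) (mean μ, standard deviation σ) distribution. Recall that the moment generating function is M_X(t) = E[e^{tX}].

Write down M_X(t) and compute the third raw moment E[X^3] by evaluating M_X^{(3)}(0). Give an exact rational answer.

E[X^3] = M′′′(0) = 13/8

M_X(t) = e^(t^2/2 + t/2)
M′(t) = t*e^(t/2)*e^(t^2/2) + e^(t/2)*e^(t^2/2)/2
M′′(t) = t^2*e^(t/2)*e^(t^2/2) + t*e^(t/2)*e^(t^2/2) + 5*e^(t/2)*e^(t^2/2)/4
M′′′(t) = t^3*e^(t/2)*e^(t^2/2) + 3*t^2*e^(t/2)*e^(t^2/2)/2 + 15*t*e^(t/2)*e^(t^2/2)/4 + 13*e^(t/2)*e^(t^2/2)/8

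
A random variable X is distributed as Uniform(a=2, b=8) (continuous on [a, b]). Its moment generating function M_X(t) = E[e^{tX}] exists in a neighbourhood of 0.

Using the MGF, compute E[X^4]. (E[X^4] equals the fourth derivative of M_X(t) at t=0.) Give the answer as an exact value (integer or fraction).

E[X^4] = d^4M/dt^4 |_{t=0} = 5456/5

M_X(t) = (e^(8*t) - e^(2*t))/(6*t)
dM/dt = (8*t*e^(8*t) - 2*t*e^(2*t) - e^(8*t) + e^(2*t))/(6*t^2)
d^2M/dt^2 = (32*t^2*e^(8*t) - 2*t^2*e^(2*t) - 8*t*e^(8*t) + 2*t*e^(2*t) + e^(8*t) - e^(2*t))/(3*t^3)
d^3M/dt^3 = (256*t^3*e^(8*t) - 4*t^3*e^(2*t) - 96*t^2*e^(8*t) + 6*t^2*e^(2*t) + 24*t*e^(8*t) - 6*t*e^(2*t) - 3*e^(8*t) + 3*e^(2*t))/(3*t^4)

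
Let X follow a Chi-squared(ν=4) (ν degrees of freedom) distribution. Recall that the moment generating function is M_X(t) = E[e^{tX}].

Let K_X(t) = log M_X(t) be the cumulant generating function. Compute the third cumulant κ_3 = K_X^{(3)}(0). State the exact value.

κ_3 = d^3K/dt^3 |_{t=0} = 32

M_X(t) = (1 - 2*t)^(-2)
K_X(t) = log M_X(t) = -2*log(1 - 2*t)
dK/dt = -4/(2*t - 1)
d^2K/dt^2 = 8/(4*t^2 - 4*t + 1)
d^3K/dt^3 = -32/(8*t^3 - 12*t^2 + 6*t - 1)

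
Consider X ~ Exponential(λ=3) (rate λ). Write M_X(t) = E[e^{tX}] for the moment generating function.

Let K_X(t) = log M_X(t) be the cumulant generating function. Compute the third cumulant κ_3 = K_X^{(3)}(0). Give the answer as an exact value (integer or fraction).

κ_3 = D^3[K](0) = 2/27

M_X(t) = 3/(3 - t)
K_X(t) = log M_X(t) = -log(3 - t) + log(3)
D^3[K](t) = -2/(t^3 - 9*t^2 + 27*t - 27)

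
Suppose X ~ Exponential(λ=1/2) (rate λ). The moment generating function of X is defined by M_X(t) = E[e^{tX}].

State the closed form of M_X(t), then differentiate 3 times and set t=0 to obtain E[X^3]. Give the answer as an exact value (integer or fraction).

E[X^3] = d^3M/dt^3 |_{t=0} = 48

M_X(t) = 1/(2*(1/2 - t))
dM/dt = 2/(4*t^2 - 4*t + 1)
d^2M/dt^2 = -8/(8*t^3 - 12*t^2 + 6*t - 1)
d^3M/dt^3 = 48/(16*t^4 - 32*t^3 + 24*t^2 - 8*t + 1)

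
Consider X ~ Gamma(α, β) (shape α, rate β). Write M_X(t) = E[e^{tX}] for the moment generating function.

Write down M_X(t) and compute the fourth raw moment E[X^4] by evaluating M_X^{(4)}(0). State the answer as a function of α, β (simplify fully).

M_X(t) = (β/(β - t))^α
D^4[M](t) = (α^4*β^α*(1/(β - t))^α + 6*α^3*β^α*(1/(β - t))^α + 11*α^2*β^α*(1/(β - t))^α + 6*α*β^α*(1/(β - t))^α)/(β^4 - 4*β^3*t + 6*β^2*t^2 - 4*β*t^3 + t^4)

E[X^4] = D^4[M](0) = α*(α^3 + 6*α^2 + 11*α + 6)/β^4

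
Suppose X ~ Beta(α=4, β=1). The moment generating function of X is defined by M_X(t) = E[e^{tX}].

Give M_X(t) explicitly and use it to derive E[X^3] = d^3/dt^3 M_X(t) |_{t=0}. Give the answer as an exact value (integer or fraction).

E[X^3] = d^3M/dt^3 |_{t=0} = 4/7

M_X(t) = ₁F₁(4; 5; t)
dM/dt = 4*₁F₁(5; 6; t)/5
d^2M/dt^2 = 2*₁F₁(6; 7; t)/3
d^3M/dt^3 = 4*₁F₁(7; 8; t)/7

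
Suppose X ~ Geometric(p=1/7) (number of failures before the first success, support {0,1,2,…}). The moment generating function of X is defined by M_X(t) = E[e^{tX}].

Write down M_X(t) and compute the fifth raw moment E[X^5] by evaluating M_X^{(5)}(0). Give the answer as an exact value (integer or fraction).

M_X(t) = 1/(7*(1 - 6*e^(t)/7))
M′(t) = 6*e^(t)/(36*e^(2*t) - 84*e^(t) + 49)
M′′(t) = (-36*e^(2*t) - 42*e^(t))/(216*e^(3*t) - 756*e^(2*t) + 882*e^(t) - 343)
M′′′(t) = (216*e^(3*t) + 1008*e^(2*t) + 294*e^(t))/(1296*e^(4*t) - 6048*e^(3*t) + 10584*e^(2*t) - 8232*e^(t) + 2401)
M′′′′(t) = (-1296*e^(4*t) - 16632*e^(3*t) - 19404*e^(2*t) - 2058*e^(t))/(7776*e^(5*t) - 45360*e^(4*t) + 105840*e^(3*t) - 123480*e^(2*t) + 72030*e^(t) - 16807)

E[X^5] = M′′′′′(0) = 1277646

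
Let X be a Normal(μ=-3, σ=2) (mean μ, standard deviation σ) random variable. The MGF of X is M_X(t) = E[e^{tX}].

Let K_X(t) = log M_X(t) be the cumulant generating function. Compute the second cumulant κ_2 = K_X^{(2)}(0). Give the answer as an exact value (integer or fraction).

M_X(t) = e^(2*t^2 - 3*t)
K_X(t) = log M_X(t) = 2*t^2 - 3*t
K′(t) = 4*t - 3
K′′(t) = 4

κ_2 = K′′(0) = 4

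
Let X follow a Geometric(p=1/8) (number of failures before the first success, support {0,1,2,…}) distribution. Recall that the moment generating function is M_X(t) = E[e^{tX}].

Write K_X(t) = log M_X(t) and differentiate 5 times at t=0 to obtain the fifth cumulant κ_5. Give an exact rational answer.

M_X(t) = 1/(8*(1 - 7*e^(t)/8))
K_X(t) = log M_X(t) = -log(1 - 7*e^(t)/8) - 3*log(2)
dK/dt = -7*e^(t)/(7*e^(t) - 8)
d^2K/dt^2 = 56*e^(t)/(49*e^(2*t) - 112*e^(t) + 64)
d^3K/dt^3 = (-392*e^(2*t) - 448*e^(t))/(343*e^(3*t) - 1176*e^(2*t) + 1344*e^(t) - 512)
d^4K/dt^4 = (2744*e^(3*t) + 12544*e^(2*t) + 3584*e^(t))/(2401*e^(4*t) - 10976*e^(3*t) + 18816*e^(2*t) - 14336*e^(t) + 4096)
d^5K/dt^5 = (-19208*e^(4*t) - 241472*e^(3*t) - 275968*e^(2*t) - 28672*e^(t))/(16807*e^(5*t) - 96040*e^(4*t) + 219520*e^(3*t) - 250880*e^(2*t) + 143360*e^(t) - 32768)

κ_5 = d^5K/dt^5 |_{t=0} = 565320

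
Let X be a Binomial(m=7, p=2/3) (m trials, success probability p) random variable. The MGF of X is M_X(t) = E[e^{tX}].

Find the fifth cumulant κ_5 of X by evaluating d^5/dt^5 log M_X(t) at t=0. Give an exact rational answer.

M_X(t) = (2*e^(t)/3 + 1/3)^7
K_X(t) = log M_X(t) = 7*log(2*e^(t)/3 + 1/3)
dK/dt = 14*e^(t)/(2*e^(t) + 1)
d^2K/dt^2 = 14*e^(t)/(4*e^(2*t) + 4*e^(t) + 1)
d^3K/dt^3 = (-28*e^(2*t) + 14*e^(t))/(8*e^(3*t) + 12*e^(2*t) + 6*e^(t) + 1)
d^4K/dt^4 = (56*e^(3*t) - 112*e^(2*t) + 14*e^(t))/(16*e^(4*t) + 32*e^(3*t) + 24*e^(2*t) + 8*e^(t) + 1)
d^5K/dt^5 = (-112*e^(4*t) + 616*e^(3*t) - 308*e^(2*t) + 14*e^(t))/(32*e^(5*t) + 80*e^(4*t) + 80*e^(3*t) + 40*e^(2*t) + 10*e^(t) + 1)

κ_5 = d^5K/dt^5 |_{t=0} = 70/81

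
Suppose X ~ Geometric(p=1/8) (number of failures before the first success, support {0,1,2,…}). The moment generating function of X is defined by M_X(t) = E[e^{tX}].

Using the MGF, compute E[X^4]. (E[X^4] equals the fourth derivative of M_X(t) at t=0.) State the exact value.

M_X(t) = 1/(8*(1 - 7*e^(t)/8))
M^(4)(t) = (-2401*e^(4*t) - 30184*e^(3*t) - 34496*e^(2*t) - 3584*e^(t))/(16807*e^(5*t) - 96040*e^(4*t) + 219520*e^(3*t) - 250880*e^(2*t) + 143360*e^(t) - 32768)

E[X^4] = M^(4)(0) = 70665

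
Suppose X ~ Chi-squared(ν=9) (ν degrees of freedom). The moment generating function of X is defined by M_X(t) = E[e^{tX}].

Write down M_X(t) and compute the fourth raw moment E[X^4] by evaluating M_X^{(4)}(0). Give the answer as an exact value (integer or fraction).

E[X^4] = M′′′′(0) = 19305

M_X(t) = (1 - 2*t)^(-9/2)
M′(t) = -9/(32*t^5*√(1 - 2*t) - 80*t^4*√(1 - 2*t) + 80*t^3*√(1 - 2*t) - 40*t^2*√(1 - 2*t) + 10*t*√(1 - 2*t) - √(1 - 2*t))
M′′(t) = 99/(64*t^6*√(1 - 2*t) - 192*t^5*√(1 - 2*t) + 240*t^4*√(1 - 2*t) - 160*t^3*√(1 - 2*t) + 60*t^2*√(1 - 2*t) - 12*t*√(1 - 2*t) + √(1 - 2*t))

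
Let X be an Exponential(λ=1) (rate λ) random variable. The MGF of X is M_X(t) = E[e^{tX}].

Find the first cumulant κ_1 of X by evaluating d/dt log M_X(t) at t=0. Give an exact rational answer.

M_X(t) = 1/(1 - t)
K_X(t) = log M_X(t) = -log(1 - t)
dK/dt = -1/(t - 1)

κ_1 = dK/dt |_{t=0} = 1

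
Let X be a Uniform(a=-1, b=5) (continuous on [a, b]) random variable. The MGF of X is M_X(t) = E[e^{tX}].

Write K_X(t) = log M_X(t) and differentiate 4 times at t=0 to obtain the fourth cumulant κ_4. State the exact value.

M_X(t) = (e^(5*t) - e^(-t))/(6*t)
K_X(t) = log M_X(t) = -log(t) + log(e^(5*t) - e^(-t)) - log(6)
K′(t) = (5*t*e^(6*t) + t - e^(6*t) + 1)/(t*e^(6*t) - t)
K′′(t) = (-36*t^2*e^(6*t) + e^(12*t) - 2*e^(6*t) + 1)/(t^2*e^(12*t) - 2*t^2*e^(6*t) + t^2)
K′′′(t) = (216*t^3*e^(12*t) + 216*t^3*e^(6*t) - 2*e^(18*t) + 6*e^(12*t) - 6*e^(6*t) + 2)/(t^3*e^(18*t) - 3*t^3*e^(12*t) + 3*t^3*e^(6*t) - t^3)

κ_4 = K′′′′(0) = -54/5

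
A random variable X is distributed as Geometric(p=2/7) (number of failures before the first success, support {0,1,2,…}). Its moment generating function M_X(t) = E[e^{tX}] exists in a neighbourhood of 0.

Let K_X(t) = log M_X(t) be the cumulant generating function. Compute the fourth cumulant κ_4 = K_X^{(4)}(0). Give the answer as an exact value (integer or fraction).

M_X(t) = 2/(7*(1 - 5*e^(t)/7))
K_X(t) = log M_X(t) = -log(1 - 5*e^(t)/7) - log(7) + log(2)
K′(t) = -5*e^(t)/(5*e^(t) - 7)
K′′(t) = 35*e^(t)/(25*e^(2*t) - 70*e^(t) + 49)
K′′′(t) = (-175*e^(2*t) - 245*e^(t))/(125*e^(3*t) - 525*e^(2*t) + 735*e^(t) - 343)
K′′′′(t) = (875*e^(3*t) + 4900*e^(2*t) + 1715*e^(t))/(625*e^(4*t) - 3500*e^(3*t) + 7350*e^(2*t) - 6860*e^(t) + 2401)

κ_4 = K′′′′(0) = 3745/8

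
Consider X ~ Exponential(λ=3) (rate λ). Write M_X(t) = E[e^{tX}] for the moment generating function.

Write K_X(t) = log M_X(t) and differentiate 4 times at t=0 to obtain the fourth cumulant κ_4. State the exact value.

M_X(t) = 3/(3 - t)
K_X(t) = log M_X(t) = -log(3 - t) + log(3)
D^4[K](t) = 6/(t^4 - 12*t^3 + 54*t^2 - 108*t + 81)

κ_4 = D^4[K](0) = 2/27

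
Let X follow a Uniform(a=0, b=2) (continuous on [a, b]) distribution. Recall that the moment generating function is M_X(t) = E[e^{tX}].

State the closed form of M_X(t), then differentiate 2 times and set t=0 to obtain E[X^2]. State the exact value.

E[X^2] = d^2M/dt^2 |_{t=0} = 4/3

M_X(t) = (e^(2*t) - 1)/(2*t)
dM/dt = (2*t*e^(2*t) - e^(2*t) + 1)/(2*t^2)
d^2M/dt^2 = (2*t^2*e^(2*t) - 2*t*e^(2*t) + e^(2*t) - 1)/t^3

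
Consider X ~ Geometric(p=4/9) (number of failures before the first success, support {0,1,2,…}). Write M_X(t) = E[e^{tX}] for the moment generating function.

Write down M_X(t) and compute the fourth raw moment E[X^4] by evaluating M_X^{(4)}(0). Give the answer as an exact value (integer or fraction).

M_X(t) = 4/(9*(1 - 5*e^(t)/9))
D^4[M](t) = (-2500*e^(4*t) - 49500*e^(3*t) - 89100*e^(2*t) - 14580*e^(t))/(3125*e^(5*t) - 28125*e^(4*t) + 101250*e^(3*t) - 182250*e^(2*t) + 164025*e^(t) - 59049)

E[X^4] = D^4[M](0) = 4865/32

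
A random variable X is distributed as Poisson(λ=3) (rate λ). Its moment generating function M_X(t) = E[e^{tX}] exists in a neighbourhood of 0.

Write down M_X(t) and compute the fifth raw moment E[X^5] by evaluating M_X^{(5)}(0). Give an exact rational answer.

M_X(t) = e^(3*e^(t) - 3)
D^5[M](t) = (243*e^(5*t)*e^(3*e^(t)) + 810*e^(4*t)*e^(3*e^(t)) + 675*e^(3*t)*e^(3*e^(t)) + 135*e^(2*t)*e^(3*e^(t)) + 3*e^(t)*e^(3*e^(t)))*e^(-3)

E[X^5] = D^5[M](0) = 1866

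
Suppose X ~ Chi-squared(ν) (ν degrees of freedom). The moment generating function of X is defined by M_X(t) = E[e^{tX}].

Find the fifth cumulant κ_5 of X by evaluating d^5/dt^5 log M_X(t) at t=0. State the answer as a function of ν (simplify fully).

κ_5 = D^5[K](0) = 384*ν

M_X(t) = (1 - 2*t)^(-ν/2)
K_X(t) = log M_X(t) = -ν*log(1 - 2*t)/2
D^5[K](t) = -384*ν/(32*t^5 - 80*t^4 + 80*t^3 - 40*t^2 + 10*t - 1)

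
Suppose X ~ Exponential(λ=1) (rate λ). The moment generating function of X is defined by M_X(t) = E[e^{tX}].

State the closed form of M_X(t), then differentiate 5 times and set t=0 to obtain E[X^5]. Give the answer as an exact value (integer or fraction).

E[X^5] = M′′′′′(0) = 120

M_X(t) = 1/(1 - t)
M′(t) = 1/(t^2 - 2*t + 1)
M′′(t) = -2/(t^3 - 3*t^2 + 3*t - 1)
M′′′(t) = 6/(t^4 - 4*t^3 + 6*t^2 - 4*t + 1)
M′′′′(t) = -24/(t^5 - 5*t^4 + 10*t^3 - 10*t^2 + 5*t - 1)
M′′′′′(t) = 120/(t^6 - 6*t^5 + 15*t^4 - 20*t^3 + 15*t^2 - 6*t + 1)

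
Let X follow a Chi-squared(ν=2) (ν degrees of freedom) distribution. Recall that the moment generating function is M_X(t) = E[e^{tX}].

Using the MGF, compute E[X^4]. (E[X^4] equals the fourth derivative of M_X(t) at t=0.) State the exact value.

M_X(t) = 1/(1 - 2*t)
M′(t) = 2/(4*t^2 - 4*t + 1)
M′′(t) = -8/(8*t^3 - 12*t^2 + 6*t - 1)
M′′′(t) = 48/(16*t^4 - 32*t^3 + 24*t^2 - 8*t + 1)
M′′′′(t) = -384/(32*t^5 - 80*t^4 + 80*t^3 - 40*t^2 + 10*t - 1)

E[X^4] = M′′′′(0) = 384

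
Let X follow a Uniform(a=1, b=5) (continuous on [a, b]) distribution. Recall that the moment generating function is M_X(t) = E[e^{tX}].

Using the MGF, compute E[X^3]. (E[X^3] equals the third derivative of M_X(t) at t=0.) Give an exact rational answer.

M_X(t) = (e^(5*t) - e^(t))/(4*t)
dM/dt = (5*t*e^(5*t) - t*e^(t) - e^(5*t) + e^(t))/(4*t^2)
d^2M/dt^2 = (25*t^2*e^(5*t) - t^2*e^(t) - 10*t*e^(5*t) + 2*t*e^(t) + 2*e^(5*t) - 2*e^(t))/(4*t^3)
d^3M/dt^3 = (125*t^3*e^(5*t) - t^3*e^(t) - 75*t^2*e^(5*t) + 3*t^2*e^(t) + 30*t*e^(5*t) - 6*t*e^(t) - 6*e^(5*t) + 6*e^(t))/(4*t^4)

E[X^3] = d^3M/dt^3 |_{t=0} = 39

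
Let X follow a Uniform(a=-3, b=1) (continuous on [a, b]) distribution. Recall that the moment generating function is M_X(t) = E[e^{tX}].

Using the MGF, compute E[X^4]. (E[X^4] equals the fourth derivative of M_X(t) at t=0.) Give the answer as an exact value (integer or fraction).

E[X^4] = D^4[M](0) = 61/5

M_X(t) = (e^(t) - e^(-3*t))/(4*t)
D^4[M](t) = (t^4*e^(4*t) - 81*t^4 - 4*t^3*e^(4*t) - 108*t^3 + 12*t^2*e^(4*t) - 108*t^2 - 24*t*e^(4*t) - 72*t + 24*e^(4*t) - 24)*e^(-3*t)/(4*t^5)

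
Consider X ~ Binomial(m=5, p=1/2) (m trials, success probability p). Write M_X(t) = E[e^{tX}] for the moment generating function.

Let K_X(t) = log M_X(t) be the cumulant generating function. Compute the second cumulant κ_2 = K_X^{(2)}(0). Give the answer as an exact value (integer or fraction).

κ_2 = K^(2)(0) = 5/4

M_X(t) = (e^(t)/2 + 1/2)^5
K_X(t) = log M_X(t) = 5*log(e^(t)/2 + 1/2)
K^(2)(t) = 5*e^(t)/(e^(2*t) + 2*e^(t) + 1)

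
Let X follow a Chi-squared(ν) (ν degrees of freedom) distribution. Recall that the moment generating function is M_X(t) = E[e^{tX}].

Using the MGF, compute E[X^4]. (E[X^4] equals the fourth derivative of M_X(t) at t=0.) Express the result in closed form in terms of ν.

M_X(t) = (1 - 2*t)^(-ν/2)
M^(4)(t) = (ν^4 + 12*ν^3 + 44*ν^2 + 48*ν)/(16*t^4*(1 - 2*t)^(ν/2) - 32*t^3*(1 - 2*t)^(ν/2) + 24*t^2*(1 - 2*t)^(ν/2) - 8*t*(1 - 2*t)^(ν/2) + (1 - 2*t)^(ν/2))

E[X^4] = M^(4)(0) = ν*(ν^3 + 12*ν^2 + 44*ν + 48)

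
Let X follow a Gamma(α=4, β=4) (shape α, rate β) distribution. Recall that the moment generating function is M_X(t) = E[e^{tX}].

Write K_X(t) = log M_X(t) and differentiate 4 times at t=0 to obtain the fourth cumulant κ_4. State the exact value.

κ_4 = d^4K/dt^4 |_{t=0} = 3/32

M_X(t) = 256/(4 - t)^4
K_X(t) = log M_X(t) = -4*log(4 - t) + 8*log(2)
dK/dt = -4/(t - 4)
d^2K/dt^2 = 4/(t^2 - 8*t + 16)
d^3K/dt^3 = -8/(t^3 - 12*t^2 + 48*t - 64)
d^4K/dt^4 = 24/(t^4 - 16*t^3 + 96*t^2 - 256*t + 256)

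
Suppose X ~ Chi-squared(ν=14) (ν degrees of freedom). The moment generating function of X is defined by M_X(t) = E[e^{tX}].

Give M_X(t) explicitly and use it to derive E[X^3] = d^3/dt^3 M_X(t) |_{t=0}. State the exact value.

E[X^3] = D^3[M](0) = 4032

M_X(t) = (1 - 2*t)^(-7)
D^3[M](t) = 4032/(1024*t^10 - 5120*t^9 + 11520*t^8 - 15360*t^7 + 13440*t^6 - 8064*t^5 + 3360*t^4 - 960*t^3 + 180*t^2 - 20*t + 1)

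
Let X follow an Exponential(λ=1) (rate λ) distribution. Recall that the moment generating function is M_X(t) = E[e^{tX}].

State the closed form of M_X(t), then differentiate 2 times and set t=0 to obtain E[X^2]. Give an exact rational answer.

M_X(t) = 1/(1 - t)
M^(2)(t) = -2/(t^3 - 3*t^2 + 3*t - 1)

E[X^2] = M^(2)(0) = 2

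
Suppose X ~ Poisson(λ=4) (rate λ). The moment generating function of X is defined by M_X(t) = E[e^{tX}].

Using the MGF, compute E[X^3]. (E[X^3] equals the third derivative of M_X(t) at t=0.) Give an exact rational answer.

E[X^3] = D^3[M](0) = 116

M_X(t) = e^(4*e^(t) - 4)
D^3[M](t) = (64*e^(3*t)*e^(4*e^(t)) + 48*e^(2*t)*e^(4*e^(t)) + 4*e^(t)*e^(4*e^(t)))*e^(-4)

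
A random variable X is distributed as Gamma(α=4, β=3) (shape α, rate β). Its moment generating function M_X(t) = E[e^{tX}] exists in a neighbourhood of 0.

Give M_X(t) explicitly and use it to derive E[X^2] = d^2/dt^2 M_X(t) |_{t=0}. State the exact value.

M_X(t) = 81/(3 - t)^4
dM/dt = -324/(t^5 - 15*t^4 + 90*t^3 - 270*t^2 + 405*t - 243)
d^2M/dt^2 = 1620/(t^6 - 18*t^5 + 135*t^4 - 540*t^3 + 1215*t^2 - 1458*t + 729)

E[X^2] = d^2M/dt^2 |_{t=0} = 20/9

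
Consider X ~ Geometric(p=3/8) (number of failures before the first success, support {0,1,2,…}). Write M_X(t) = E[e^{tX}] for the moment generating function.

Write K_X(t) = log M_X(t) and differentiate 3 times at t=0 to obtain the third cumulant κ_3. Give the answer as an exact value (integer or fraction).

κ_3 = D^3[K](0) = 520/27

M_X(t) = 3/(8*(1 - 5*e^(t)/8))
K_X(t) = log M_X(t) = -log(1 - 5*e^(t)/8) - 3*log(2) + log(3)
D^3[K](t) = (-200*e^(2*t) - 320*e^(t))/(125*e^(3*t) - 600*e^(2*t) + 960*e^(t) - 512)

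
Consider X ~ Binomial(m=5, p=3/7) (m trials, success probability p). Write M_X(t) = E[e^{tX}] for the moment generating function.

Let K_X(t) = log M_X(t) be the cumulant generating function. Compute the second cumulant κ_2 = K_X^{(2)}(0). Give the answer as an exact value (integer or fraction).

M_X(t) = (3*e^(t)/7 + 4/7)^5
K_X(t) = log M_X(t) = 5*log(3*e^(t)/7 + 4/7)
dK/dt = 15*e^(t)/(3*e^(t) + 4)
d^2K/dt^2 = 60*e^(t)/(9*e^(2*t) + 24*e^(t) + 16)

κ_2 = d^2K/dt^2 |_{t=0} = 60/49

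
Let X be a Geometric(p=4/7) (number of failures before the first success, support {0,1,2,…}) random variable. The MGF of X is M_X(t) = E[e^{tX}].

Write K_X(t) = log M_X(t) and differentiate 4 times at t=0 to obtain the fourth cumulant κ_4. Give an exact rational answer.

M_X(t) = 4/(7*(1 - 3*e^(t)/7))
K_X(t) = log M_X(t) = -log(1 - 3*e^(t)/7) - log(7) + 2*log(2)
dK/dt = -3*e^(t)/(3*e^(t) - 7)
d^2K/dt^2 = 21*e^(t)/(9*e^(2*t) - 42*e^(t) + 49)
d^3K/dt^3 = (-63*e^(2*t) - 147*e^(t))/(27*e^(3*t) - 189*e^(2*t) + 441*e^(t) - 343)
d^4K/dt^4 = (189*e^(3*t) + 1764*e^(2*t) + 1029*e^(t))/(81*e^(4*t) - 756*e^(3*t) + 2646*e^(2*t) - 4116*e^(t) + 2401)

κ_4 = d^4K/dt^4 |_{t=0} = 1491/128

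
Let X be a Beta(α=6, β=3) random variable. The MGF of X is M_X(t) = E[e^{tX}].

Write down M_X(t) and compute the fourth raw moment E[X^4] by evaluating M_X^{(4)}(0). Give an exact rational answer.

E[X^4] = d^4M/dt^4 |_{t=0} = 14/55

M_X(t) = ₁F₁(6; 9; t)
dM/dt = 2*₁F₁(7; 10; t)/3
d^2M/dt^2 = 7*₁F₁(8; 11; t)/15
d^3M/dt^3 = 56*₁F₁(9; 12; t)/165
d^4M/dt^4 = 14*₁F₁(10; 13; t)/55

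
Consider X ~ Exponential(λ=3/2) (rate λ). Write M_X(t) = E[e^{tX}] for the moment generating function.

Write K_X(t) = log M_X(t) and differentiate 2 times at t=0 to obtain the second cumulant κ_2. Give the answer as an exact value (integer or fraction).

κ_2 = K^(2)(0) = 4/9

M_X(t) = 3/(2*(3/2 - t))
K_X(t) = log M_X(t) = -log(3/2 - t) - log(2) + log(3)
K^(2)(t) = 4/(4*t^2 - 12*t + 9)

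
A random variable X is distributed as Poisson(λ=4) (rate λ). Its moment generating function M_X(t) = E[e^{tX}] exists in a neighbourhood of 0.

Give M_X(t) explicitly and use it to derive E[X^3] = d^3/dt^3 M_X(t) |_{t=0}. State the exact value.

M_X(t) = e^(4*e^(t) - 4)
dM/dt = 4*e^(-4)*e^(t)*e^(4*e^(t))
d^2M/dt^2 = (16*e^(2*t)*e^(4*e^(t)) + 4*e^(t)*e^(4*e^(t)))*e^(-4)
d^3M/dt^3 = (64*e^(3*t)*e^(4*e^(t)) + 48*e^(2*t)*e^(4*e^(t)) + 4*e^(t)*e^(4*e^(t)))*e^(-4)

E[X^3] = d^3M/dt^3 |_{t=0} = 116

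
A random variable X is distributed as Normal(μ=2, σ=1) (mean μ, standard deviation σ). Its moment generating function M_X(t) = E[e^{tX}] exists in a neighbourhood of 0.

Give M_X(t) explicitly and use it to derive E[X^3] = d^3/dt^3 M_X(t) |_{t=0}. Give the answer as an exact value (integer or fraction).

E[X^3] = M^(3)(0) = 14

M_X(t) = e^(t^2/2 + 2*t)
M^(3)(t) = t^3*e^(2*t)*e^(t^2/2) + 6*t^2*e^(2*t)*e^(t^2/2) + 15*t*e^(2*t)*e^(t^2/2) + 14*e^(2*t)*e^(t^2/2)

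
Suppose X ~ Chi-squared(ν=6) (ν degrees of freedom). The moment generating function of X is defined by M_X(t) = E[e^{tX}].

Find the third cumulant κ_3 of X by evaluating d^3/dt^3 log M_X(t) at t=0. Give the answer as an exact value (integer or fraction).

κ_3 = K′′′(0) = 48

M_X(t) = (1 - 2*t)^(-3)
K_X(t) = log M_X(t) = -3*log(1 - 2*t)
K′(t) = -6/(2*t - 1)
K′′(t) = 12/(4*t^2 - 4*t + 1)
K′′′(t) = -48/(8*t^3 - 12*t^2 + 6*t - 1)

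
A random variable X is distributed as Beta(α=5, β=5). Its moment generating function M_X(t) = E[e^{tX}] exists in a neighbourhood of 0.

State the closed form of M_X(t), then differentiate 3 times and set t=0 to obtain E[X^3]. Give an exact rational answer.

E[X^3] = d^3M/dt^3 |_{t=0} = 7/44

M_X(t) = ₁F₁(5; 10; t)
dM/dt = ₁F₁(6; 11; t)/2
d^2M/dt^2 = 3*₁F₁(7; 12; t)/11
d^3M/dt^3 = 7*₁F₁(8; 13; t)/44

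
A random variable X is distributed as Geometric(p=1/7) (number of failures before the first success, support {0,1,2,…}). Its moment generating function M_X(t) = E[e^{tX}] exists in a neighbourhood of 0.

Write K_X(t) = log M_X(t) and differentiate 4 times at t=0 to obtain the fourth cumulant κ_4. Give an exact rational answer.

κ_4 = K^(4)(0) = 10626

M_X(t) = 1/(7*(1 - 6*e^(t)/7))
K_X(t) = log M_X(t) = -log(1 - 6*e^(t)/7) - log(7)
K^(4)(t) = (1512*e^(3*t) + 7056*e^(2*t) + 2058*e^(t))/(1296*e^(4*t) - 6048*e^(3*t) + 10584*e^(2*t) - 8232*e^(t) + 2401)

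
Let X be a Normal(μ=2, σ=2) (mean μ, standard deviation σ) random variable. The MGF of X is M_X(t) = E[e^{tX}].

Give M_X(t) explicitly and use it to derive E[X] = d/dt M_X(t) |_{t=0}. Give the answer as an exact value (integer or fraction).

E[X] = M′(0) = 2

M_X(t) = e^(2*t^2 + 2*t)
M′(t) = 4*t*e^(2*t)*e^(2*t^2) + 2*e^(2*t)*e^(2*t^2)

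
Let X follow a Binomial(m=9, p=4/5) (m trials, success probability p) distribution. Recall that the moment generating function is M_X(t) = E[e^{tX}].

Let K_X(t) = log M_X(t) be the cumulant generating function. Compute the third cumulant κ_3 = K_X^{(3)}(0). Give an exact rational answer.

κ_3 = K^(3)(0) = -108/125

M_X(t) = (4*e^(t)/5 + 1/5)^9
K_X(t) = log M_X(t) = 9*log(4*e^(t)/5 + 1/5)
K^(3)(t) = (-144*e^(2*t) + 36*e^(t))/(64*e^(3*t) + 48*e^(2*t) + 12*e^(t) + 1)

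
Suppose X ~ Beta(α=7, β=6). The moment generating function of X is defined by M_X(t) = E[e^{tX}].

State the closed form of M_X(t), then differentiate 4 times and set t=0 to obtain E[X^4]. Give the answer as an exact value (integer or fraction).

M_X(t) = ₁F₁(7; 13; t)
M^(4)(t) = 3*₁F₁(11; 17; t)/26

E[X^4] = M^(4)(0) = 3/26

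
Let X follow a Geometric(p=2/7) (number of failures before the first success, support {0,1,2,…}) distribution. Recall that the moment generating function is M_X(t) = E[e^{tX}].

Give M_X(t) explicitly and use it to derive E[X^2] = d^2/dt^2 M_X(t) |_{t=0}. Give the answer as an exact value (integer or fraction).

M_X(t) = 2/(7*(1 - 5*e^(t)/7))
dM/dt = 10*e^(t)/(25*e^(2*t) - 70*e^(t) + 49)
d^2M/dt^2 = (-50*e^(2*t) - 70*e^(t))/(125*e^(3*t) - 525*e^(2*t) + 735*e^(t) - 343)

E[X^2] = d^2M/dt^2 |_{t=0} = 15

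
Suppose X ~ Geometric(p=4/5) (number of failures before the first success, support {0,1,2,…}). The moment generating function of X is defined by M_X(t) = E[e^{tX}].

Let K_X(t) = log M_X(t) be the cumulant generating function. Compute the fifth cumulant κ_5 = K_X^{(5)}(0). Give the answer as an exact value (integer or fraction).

M_X(t) = 4/(5*(1 - e^(t)/5))
K_X(t) = log M_X(t) = -log(1 - e^(t)/5) - log(5) + 2*log(2)
K′(t) = -e^(t)/(e^(t) - 5)
K′′(t) = 5*e^(t)/(e^(2*t) - 10*e^(t) + 25)
K′′′(t) = (-5*e^(2*t) - 25*e^(t))/(e^(3*t) - 15*e^(2*t) + 75*e^(t) - 125)
K′′′′(t) = (5*e^(3*t) + 100*e^(2*t) + 125*e^(t))/(e^(4*t) - 20*e^(3*t) + 150*e^(2*t) - 500*e^(t) + 625)
K′′′′′(t) = (-5*e^(4*t) - 275*e^(3*t) - 1375*e^(2*t) - 625*e^(t))/(e^(5*t) - 25*e^(4*t) + 250*e^(3*t) - 1250*e^(2*t) + 3125*e^(t) - 3125)

κ_5 = K′′′′′(0) = 285/128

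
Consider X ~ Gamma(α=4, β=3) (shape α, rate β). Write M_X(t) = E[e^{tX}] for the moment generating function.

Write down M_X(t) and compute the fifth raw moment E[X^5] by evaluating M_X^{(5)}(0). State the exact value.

M_X(t) = 81/(3 - t)^4
D^5[M](t) = -544320/(t^9 - 27*t^8 + 324*t^7 - 2268*t^6 + 10206*t^5 - 30618*t^4 + 61236*t^3 - 78732*t^2 + 59049*t - 19683)

E[X^5] = D^5[M](0) = 2240/81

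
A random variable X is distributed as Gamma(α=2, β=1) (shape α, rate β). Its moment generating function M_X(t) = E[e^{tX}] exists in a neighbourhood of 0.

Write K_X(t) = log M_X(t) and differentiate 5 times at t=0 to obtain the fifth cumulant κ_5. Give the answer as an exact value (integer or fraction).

M_X(t) = (1 - t)^(-2)
K_X(t) = log M_X(t) = -2*log(1 - t)
D^5[K](t) = -48/(t^5 - 5*t^4 + 10*t^3 - 10*t^2 + 5*t - 1)

κ_5 = D^5[K](0) = 48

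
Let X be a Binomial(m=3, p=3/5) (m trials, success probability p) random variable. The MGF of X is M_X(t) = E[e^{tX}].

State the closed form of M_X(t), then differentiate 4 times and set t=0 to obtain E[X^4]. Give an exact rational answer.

E[X^4] = d^4M/dt^4 |_{t=0} = 3087/125

M_X(t) = (3*e^(t)/5 + 2/5)^3
dM/dt = 81*e^(3*t)/125 + 108*e^(2*t)/125 + 36*e^(t)/125
d^2M/dt^2 = 243*e^(3*t)/125 + 216*e^(2*t)/125 + 36*e^(t)/125
d^3M/dt^3 = 729*e^(3*t)/125 + 432*e^(2*t)/125 + 36*e^(t)/125
d^4M/dt^4 = 2187*e^(3*t)/125 + 864*e^(2*t)/125 + 36*e^(t)/125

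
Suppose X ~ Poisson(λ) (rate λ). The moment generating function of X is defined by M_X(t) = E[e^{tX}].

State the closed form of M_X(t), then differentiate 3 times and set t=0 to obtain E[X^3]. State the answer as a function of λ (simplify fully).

M_X(t) = e^(λ*(e^(t) - 1))
dM/dt = λ*e^(-λ)*e^(t)*e^(λ*e^(t))
d^2M/dt^2 = (λ^2*e^(2*t)*e^(λ*e^(t)) + λ*e^(t)*e^(λ*e^(t)))*e^(-λ)
d^3M/dt^3 = (λ^3*e^(3*t)*e^(λ*e^(t)) + 3*λ^2*e^(2*t)*e^(λ*e^(t)) + λ*e^(t)*e^(λ*e^(t)))*e^(-λ)

E[X^3] = d^3M/dt^3 |_{t=0} = λ*(λ^2 + 3*λ + 1)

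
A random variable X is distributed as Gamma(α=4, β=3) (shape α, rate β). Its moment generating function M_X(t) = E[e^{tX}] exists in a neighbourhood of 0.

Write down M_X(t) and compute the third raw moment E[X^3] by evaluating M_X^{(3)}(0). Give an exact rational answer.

E[X^3] = D^3[M](0) = 40/9

M_X(t) = 81/(3 - t)^4
D^3[M](t) = -9720/(t^7 - 21*t^6 + 189*t^5 - 945*t^4 + 2835*t^3 - 5103*t^2 + 5103*t - 2187)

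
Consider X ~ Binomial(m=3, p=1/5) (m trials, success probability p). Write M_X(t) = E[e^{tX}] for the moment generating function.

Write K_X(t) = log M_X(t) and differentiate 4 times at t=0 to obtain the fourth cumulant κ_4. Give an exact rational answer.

κ_4 = K^(4)(0) = 12/625

M_X(t) = (e^(t)/5 + 4/5)^3
K_X(t) = log M_X(t) = 3*log(e^(t)/5 + 4/5)
K^(4)(t) = (12*e^(3*t) - 192*e^(2*t) + 192*e^(t))/(e^(4*t) + 16*e^(3*t) + 96*e^(2*t) + 256*e^(t) + 256)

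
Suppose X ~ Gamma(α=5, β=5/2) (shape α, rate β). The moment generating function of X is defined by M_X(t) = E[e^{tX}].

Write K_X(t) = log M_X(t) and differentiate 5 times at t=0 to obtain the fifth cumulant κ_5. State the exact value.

κ_5 = K′′′′′(0) = 768/625

M_X(t) = 3125/(32*(5/2 - t)^5)
K_X(t) = log M_X(t) = -5*log(5/2 - t) - 5*log(2) + 5*log(5)
K′(t) = -10/(2*t - 5)
K′′(t) = 20/(4*t^2 - 20*t + 25)
K′′′(t) = -80/(8*t^3 - 60*t^2 + 150*t - 125)
K′′′′(t) = 480/(16*t^4 - 160*t^3 + 600*t^2 - 1000*t + 625)
K′′′′′(t) = -3840/(32*t^5 - 400*t^4 + 2000*t^3 - 5000*t^2 + 6250*t - 3125)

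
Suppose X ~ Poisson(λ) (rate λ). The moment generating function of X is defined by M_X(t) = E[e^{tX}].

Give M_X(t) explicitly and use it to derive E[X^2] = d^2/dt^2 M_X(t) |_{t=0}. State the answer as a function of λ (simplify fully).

M_X(t) = e^(λ*(e^(t) - 1))
dM/dt = λ*e^(-λ)*e^(t)*e^(λ*e^(t))
d^2M/dt^2 = (λ^2*e^(2*t)*e^(λ*e^(t)) + λ*e^(t)*e^(λ*e^(t)))*e^(-λ)

E[X^2] = d^2M/dt^2 |_{t=0} = λ*(λ + 1)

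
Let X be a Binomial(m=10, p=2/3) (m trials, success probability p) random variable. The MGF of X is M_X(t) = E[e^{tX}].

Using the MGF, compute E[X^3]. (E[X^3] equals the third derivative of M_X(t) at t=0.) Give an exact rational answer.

M_X(t) = (2*e^(t)/3 + 1/3)^10

E[X^3] = d^3M/dt^3 |_{t=0} = 340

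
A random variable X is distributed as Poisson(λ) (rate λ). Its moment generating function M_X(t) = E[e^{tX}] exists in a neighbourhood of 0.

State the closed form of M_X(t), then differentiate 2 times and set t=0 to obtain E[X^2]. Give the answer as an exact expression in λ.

M_X(t) = e^(λ*(e^(t) - 1))
M^(2)(t) = (λ^2*e^(2*t)*e^(λ*e^(t)) + λ*e^(t)*e^(λ*e^(t)))*e^(-λ)

E[X^2] = M^(2)(0) = λ*(λ + 1)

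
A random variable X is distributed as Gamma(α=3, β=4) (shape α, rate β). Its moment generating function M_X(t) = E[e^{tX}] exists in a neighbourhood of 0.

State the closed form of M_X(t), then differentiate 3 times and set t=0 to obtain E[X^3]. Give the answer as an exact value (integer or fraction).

E[X^3] = D^3[M](0) = 15/16

M_X(t) = 64/(4 - t)^3
D^3[M](t) = 3840/(t^6 - 24*t^5 + 240*t^4 - 1280*t^3 + 3840*t^2 - 6144*t + 4096)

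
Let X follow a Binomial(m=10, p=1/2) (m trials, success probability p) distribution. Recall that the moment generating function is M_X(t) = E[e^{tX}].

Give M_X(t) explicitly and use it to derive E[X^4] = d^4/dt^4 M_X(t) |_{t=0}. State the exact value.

E[X^4] = d^4M/dt^4 |_{t=0} = 2035/2

M_X(t) = (e^(t)/2 + 1/2)^10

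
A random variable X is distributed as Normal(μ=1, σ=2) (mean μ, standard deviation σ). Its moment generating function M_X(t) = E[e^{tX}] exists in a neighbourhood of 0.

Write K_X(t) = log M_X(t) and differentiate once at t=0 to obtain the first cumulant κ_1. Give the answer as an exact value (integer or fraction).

M_X(t) = e^(2*t^2 + t)
K_X(t) = log M_X(t) = 2*t^2 + t
dK/dt = 4*t + 1

κ_1 = dK/dt |_{t=0} = 1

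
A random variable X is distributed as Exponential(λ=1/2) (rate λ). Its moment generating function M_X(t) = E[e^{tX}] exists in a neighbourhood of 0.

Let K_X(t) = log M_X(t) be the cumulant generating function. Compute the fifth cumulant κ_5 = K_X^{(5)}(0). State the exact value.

M_X(t) = 1/(2*(1/2 - t))
K_X(t) = log M_X(t) = -log(1/2 - t) - log(2)
K′(t) = -2/(2*t - 1)
K′′(t) = 4/(4*t^2 - 4*t + 1)
K′′′(t) = -16/(8*t^3 - 12*t^2 + 6*t - 1)
K′′′′(t) = 96/(16*t^4 - 32*t^3 + 24*t^2 - 8*t + 1)
K′′′′′(t) = -768/(32*t^5 - 80*t^4 + 80*t^3 - 40*t^2 + 10*t - 1)

κ_5 = K′′′′′(0) = 768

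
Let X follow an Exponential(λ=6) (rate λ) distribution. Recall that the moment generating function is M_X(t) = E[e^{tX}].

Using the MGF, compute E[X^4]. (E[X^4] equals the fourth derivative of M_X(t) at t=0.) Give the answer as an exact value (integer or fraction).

M_X(t) = 6/(6 - t)
M′(t) = 6/(t^2 - 12*t + 36)
M′′(t) = -12/(t^3 - 18*t^2 + 108*t - 216)
M′′′(t) = 36/(t^4 - 24*t^3 + 216*t^2 - 864*t + 1296)
M′′′′(t) = -144/(t^5 - 30*t^4 + 360*t^3 - 2160*t^2 + 6480*t - 7776)

E[X^4] = M′′′′(0) = 1/54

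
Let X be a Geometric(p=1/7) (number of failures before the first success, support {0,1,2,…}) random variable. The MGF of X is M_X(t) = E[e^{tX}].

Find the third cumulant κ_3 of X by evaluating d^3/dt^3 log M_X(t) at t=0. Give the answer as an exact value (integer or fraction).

κ_3 = d^3K/dt^3 |_{t=0} = 546

M_X(t) = 1/(7*(1 - 6*e^(t)/7))
K_X(t) = log M_X(t) = -log(1 - 6*e^(t)/7) - log(7)
dK/dt = -6*e^(t)/(6*e^(t) - 7)
d^2K/dt^2 = 42*e^(t)/(36*e^(2*t) - 84*e^(t) + 49)
d^3K/dt^3 = (-252*e^(2*t) - 294*e^(t))/(216*e^(3*t) - 756*e^(2*t) + 882*e^(t) - 343)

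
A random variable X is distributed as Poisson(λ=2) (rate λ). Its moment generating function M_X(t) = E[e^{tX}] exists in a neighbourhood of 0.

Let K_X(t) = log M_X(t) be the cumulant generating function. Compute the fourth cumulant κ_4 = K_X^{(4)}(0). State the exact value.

M_X(t) = e^(2*e^(t) - 2)
K_X(t) = log M_X(t) = 2*e^(t) - 2
K^(4)(t) = 2*e^(t)

κ_4 = K^(4)(0) = 2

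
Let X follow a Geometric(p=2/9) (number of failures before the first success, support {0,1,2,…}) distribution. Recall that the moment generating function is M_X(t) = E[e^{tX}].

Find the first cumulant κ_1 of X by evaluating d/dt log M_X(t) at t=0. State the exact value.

κ_1 = dK/dt |_{t=0} = 7/2

M_X(t) = 2/(9*(1 - 7*e^(t)/9))
K_X(t) = log M_X(t) = -log(1 - 7*e^(t)/9) - 2*log(3) + log(2)
dK/dt = -7*e^(t)/(7*e^(t) - 9)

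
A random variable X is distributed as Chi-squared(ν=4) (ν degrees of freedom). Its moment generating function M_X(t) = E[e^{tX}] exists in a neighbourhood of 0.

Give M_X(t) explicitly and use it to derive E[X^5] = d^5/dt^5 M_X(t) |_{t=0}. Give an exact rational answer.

M_X(t) = (1 - 2*t)^(-2)
dM/dt = -4/(8*t^3 - 12*t^2 + 6*t - 1)
d^2M/dt^2 = 24/(16*t^4 - 32*t^3 + 24*t^2 - 8*t + 1)
d^3M/dt^3 = -192/(32*t^5 - 80*t^4 + 80*t^3 - 40*t^2 + 10*t - 1)
d^4M/dt^4 = 1920/(64*t^6 - 192*t^5 + 240*t^4 - 160*t^3 + 60*t^2 - 12*t + 1)
d^5M/dt^5 = -23040/(128*t^7 - 448*t^6 + 672*t^5 - 560*t^4 + 280*t^3 - 84*t^2 + 14*t - 1)

E[X^5] = d^5M/dt^5 |_{t=0} = 23040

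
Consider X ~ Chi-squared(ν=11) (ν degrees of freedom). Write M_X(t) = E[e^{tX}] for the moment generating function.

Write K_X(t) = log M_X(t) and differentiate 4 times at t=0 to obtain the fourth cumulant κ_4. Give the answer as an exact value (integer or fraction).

M_X(t) = (1 - 2*t)^(-11/2)
K_X(t) = log M_X(t) = -11*log(1 - 2*t)/2
K′(t) = -11/(2*t - 1)
K′′(t) = 22/(4*t^2 - 4*t + 1)
K′′′(t) = -88/(8*t^3 - 12*t^2 + 6*t - 1)
K′′′′(t) = 528/(16*t^4 - 32*t^3 + 24*t^2 - 8*t + 1)

κ_4 = K′′′′(0) = 528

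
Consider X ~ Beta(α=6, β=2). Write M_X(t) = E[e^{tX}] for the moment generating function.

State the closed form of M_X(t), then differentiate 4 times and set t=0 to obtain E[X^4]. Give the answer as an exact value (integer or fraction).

E[X^4] = M^(4)(0) = 21/55

M_X(t) = ₁F₁(6; 8; t)
M^(4)(t) = 21*₁F₁(10; 12; t)/55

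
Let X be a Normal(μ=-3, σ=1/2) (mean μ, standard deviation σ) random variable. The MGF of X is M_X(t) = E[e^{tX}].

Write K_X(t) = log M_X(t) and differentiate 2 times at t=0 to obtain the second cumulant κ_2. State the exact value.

M_X(t) = e^(t^2/8 - 3*t)
K_X(t) = log M_X(t) = t^2/8 - 3*t
K^(2)(t) = 1/4

κ_2 = K^(2)(0) = 1/4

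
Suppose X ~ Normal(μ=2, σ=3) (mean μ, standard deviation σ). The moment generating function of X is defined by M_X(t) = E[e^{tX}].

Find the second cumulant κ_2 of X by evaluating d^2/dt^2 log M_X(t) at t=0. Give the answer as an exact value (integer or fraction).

κ_2 = K′′(0) = 9

M_X(t) = e^(9*t^2/2 + 2*t)
K_X(t) = log M_X(t) = 9*t^2/2 + 2*t
K′(t) = 9*t + 2
K′′(t) = 9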